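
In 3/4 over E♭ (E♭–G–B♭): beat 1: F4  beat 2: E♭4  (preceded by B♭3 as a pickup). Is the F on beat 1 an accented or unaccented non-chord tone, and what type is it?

The harmony at that moment is E♭ major triad (E♭, G, B♭); F4 is not a chord tone.
It is approached by leap up from B♭3 and left by step down to E♭4.
Leap in, step out — an appoggiatura.
It falls on the downbeat, so it is accented.

Accented appoggiatura.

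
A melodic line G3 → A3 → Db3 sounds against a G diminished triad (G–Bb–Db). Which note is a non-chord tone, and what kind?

The harmony at that moment is G diminished triad (G, Bb, Db); A3 is not a chord tone.
It is approached by step up from G3 and left by leap down to Db3.
Step in, leap out — an escape tone.

A3 is an escape tone.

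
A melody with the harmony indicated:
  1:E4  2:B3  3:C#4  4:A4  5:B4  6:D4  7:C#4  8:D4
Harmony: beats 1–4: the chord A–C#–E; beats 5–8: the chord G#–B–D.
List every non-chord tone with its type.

The harmony at that moment is A major triad (A, C#, E); B3 is not a chord tone.
It is approached by leap down from E4 and left by step up to C#4.
Leap in, step out — an appoggiatura.
The harmony at that moment is G# diminished triad (G#, B, D); C#4 is not a chord tone.
It is approached by step down from D4 and left by step up to D4.
Step away and step back to the same note — a neighbor tone (lower neighbor).

B3 (beat 2) — appoggiatura; C#4 (beat 7) — neighbor tone.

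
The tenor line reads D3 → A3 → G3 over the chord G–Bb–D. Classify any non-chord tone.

A3 is an appoggiatura.

The harmony at that moment is G minor triad (G, Bb, D); A3 is not a chord tone.
It is approached by leap up from D3 and left by step down to G3.
Leap in, step out — an appoggiatura.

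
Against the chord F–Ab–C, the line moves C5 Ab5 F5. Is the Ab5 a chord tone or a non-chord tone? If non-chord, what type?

F minor triad contains F, Ab, C; Ab is the third, so it is a chord tone.

Chord tone (the third of F minor triad).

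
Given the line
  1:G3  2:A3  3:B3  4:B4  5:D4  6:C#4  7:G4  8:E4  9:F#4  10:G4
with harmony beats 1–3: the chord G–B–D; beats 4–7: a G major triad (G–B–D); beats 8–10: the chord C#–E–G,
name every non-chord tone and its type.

A3 (beat 2) — passing tone; C#4 (beat 6) — escape tone; F#4 (beat 9) — passing tone.

The harmony at that moment is G major triad (G, B, D); A3 is not a chord tone.
It is approached by step up from G3 and left by step up to B3.
Step in, step out in the same direction — a passing tone.
The harmony at that moment is G major triad (G, B, D); C#4 is not a chord tone.
It is approached by step down from D4 and left by leap up to G4.
Step in, leap out — an escape tone.
The harmony at that moment is C# diminished triad (C#, E, G); F#4 is not a chord tone.
It is approached by step up from E4 and left by step up to G4.
Step in, step out in the same direction — a passing tone.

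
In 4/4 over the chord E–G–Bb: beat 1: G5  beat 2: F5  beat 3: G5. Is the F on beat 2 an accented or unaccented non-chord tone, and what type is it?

Unaccented neighbor tone.

The harmony at that moment is E diminished triad (E, G, Bb); F5 is not a chord tone.
It is approached by step down from G5 and left by step up to G5.
Step away and step back to the same note — a neighbor tone (lower neighbor).
It falls on a weak beat, so it is unaccented.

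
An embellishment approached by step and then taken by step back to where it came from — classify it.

Neighbor tone.

Approach: by step. Departure: by step in the opposite direction, back to the starting pitch.
Stepwise on both sides but reversing to return to the same chord tone — a neighbor tone. (Had it continued onward in the same direction it would be a passing tone instead.)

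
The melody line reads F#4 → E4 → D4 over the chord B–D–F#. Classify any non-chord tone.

E4 is a passing tone.

The harmony at that moment is B minor triad (B, D, F#); E4 is not a chord tone.
It is approached by step down from F#4 and left by step down to D4.
Step in, step out in the same direction — a passing tone.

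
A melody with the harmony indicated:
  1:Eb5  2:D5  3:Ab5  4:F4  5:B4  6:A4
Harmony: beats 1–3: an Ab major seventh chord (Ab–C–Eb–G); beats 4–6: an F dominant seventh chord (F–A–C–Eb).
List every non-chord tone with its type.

The harmony at that moment is Ab major seventh chord (Ab, C, Eb, G); D5 is not a chord tone.
It is approached by step down from Eb5 and left by leap up to Ab5.
Step in, leap out — an escape tone.
The harmony at that moment is F dominant seventh chord (F, A, C, Eb); B4 is not a chord tone.
It is approached by leap up from F4 and left by step down to A4.
Leap in, step out — an appoggiatura.

D5 (beat 2) — escape tone; B4 (beat 5) — appoggiatura.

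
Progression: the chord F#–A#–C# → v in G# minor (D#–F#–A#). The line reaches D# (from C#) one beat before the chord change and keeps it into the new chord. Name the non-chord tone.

The harmony at that moment is F# major triad (F#, A#, C#); D# is not a chord tone.
It is approached by step up from C# and then sustained as the same pitch into the next harmony.
Arriving early and becoming a chord tone when the harmony changes — an anticipation.

D# is an anticipation.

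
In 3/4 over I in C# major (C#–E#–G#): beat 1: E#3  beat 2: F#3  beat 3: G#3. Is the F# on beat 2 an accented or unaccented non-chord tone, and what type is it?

Unaccented passing tone.

The harmony at that moment is C# major triad (C#, E#, G#); F#3 is not a chord tone.
It is approached by step up from E#3 and left by step up to G#3.
Step in, step out in the same direction — a passing tone.
It falls on a weak beat, so it is unaccented.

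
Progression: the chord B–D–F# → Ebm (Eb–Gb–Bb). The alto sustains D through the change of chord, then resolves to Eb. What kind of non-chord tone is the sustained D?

D is a retardation.

The harmony at that moment is Eb minor triad (Eb, Gb, Bb); D is not a chord tone.
It is held over (the same pitch as the preceding D) and left by step up to Eb.
Held over from the previous chord and resolving up by step — a retardation.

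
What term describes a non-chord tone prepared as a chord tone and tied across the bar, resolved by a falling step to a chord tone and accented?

Suspension.

Approach: by preparation — the pitch is first a chord tone, then held (tied or repeated) while the harmony changes under it. Departure: down by step. Metric position: strong.
A prepared dissonance that resolves downward by step — a suspension. (The same figure resolving upward would be a retardation.)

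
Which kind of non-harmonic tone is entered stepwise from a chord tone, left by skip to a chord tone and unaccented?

Approach: by step. Departure: by leap. Metric position: weak.
Step in, leap out, from a weak position — an escape tone (échappée). (It is the mirror image of the appoggiatura, which leaps in and steps out on a strong beat.)

Escape tone.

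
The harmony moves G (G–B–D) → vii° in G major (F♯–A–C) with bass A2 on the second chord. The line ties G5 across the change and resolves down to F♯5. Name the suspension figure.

7–6 suspension.

At the second chord the bass is A2. The suspended G5 lies a seventh above the bass; after resolving down by step to F♯5, the interval above the bass becomes a sixth.
Suspension figures are named by those two intervals: 7–6.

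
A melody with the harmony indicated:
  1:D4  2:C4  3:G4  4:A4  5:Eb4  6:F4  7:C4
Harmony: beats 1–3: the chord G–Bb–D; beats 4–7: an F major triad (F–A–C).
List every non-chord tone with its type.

C4 (beat 2) — escape tone; Eb4 (beat 5) — appoggiatura.

The harmony at that moment is G minor triad (G, Bb, D); C4 is not a chord tone.
It is approached by step down from D4 and left by leap up to G4.
Step in, leap out — an escape tone.
The harmony at that moment is F major triad (F, A, C); Eb4 is not a chord tone.
It is approached by leap down from A4 and left by step up to F4.
Leap in, step out — an appoggiatura.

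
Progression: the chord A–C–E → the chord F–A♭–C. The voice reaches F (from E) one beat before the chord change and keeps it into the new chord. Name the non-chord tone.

The harmony at that moment is A minor triad (A, C, E); F is not a chord tone.
It is approached by step up from E and then sustained as the same pitch into the next harmony.
Arriving early and becoming a chord tone when the harmony changes — an anticipation.

F is an anticipation.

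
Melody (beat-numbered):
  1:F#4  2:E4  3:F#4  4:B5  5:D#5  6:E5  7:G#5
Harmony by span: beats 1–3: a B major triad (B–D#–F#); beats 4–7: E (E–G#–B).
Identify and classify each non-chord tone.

The harmony at that moment is B major triad (B, D#, F#); E4 is not a chord tone.
It is approached by step down from F#4 and left by step up to F#4.
Step away and step back to the same note — a neighbor tone (lower neighbor).
The harmony at that moment is E major triad (E, G#, B); D#5 is not a chord tone.
It is approached by leap down from B5 and left by step up to E5.
Leap in, step out — an appoggiatura.

E4 (beat 2) — neighbor tone; D#5 (beat 5) — appoggiatura.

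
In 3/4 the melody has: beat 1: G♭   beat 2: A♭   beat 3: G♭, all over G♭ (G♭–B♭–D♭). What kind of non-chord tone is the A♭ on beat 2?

Upper neighbor tone.

The harmony at that moment is G♭ major triad (G♭, B♭, D♭); A♭ is not a chord tone.
It is approached by step up from G♭ and left by step down to G♭.
Step away and step back to the same note — a neighbor tone (upper neighbor).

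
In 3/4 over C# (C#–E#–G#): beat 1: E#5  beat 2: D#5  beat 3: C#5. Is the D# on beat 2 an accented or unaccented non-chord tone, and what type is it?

Unaccented passing tone.

The harmony at that moment is C# major triad (C#, E#, G#); D#5 is not a chord tone.
It is approached by step down from E#5 and left by step down to C#5.
Step in, step out in the same direction — a passing tone.
It falls on a weak beat, so it is unaccented.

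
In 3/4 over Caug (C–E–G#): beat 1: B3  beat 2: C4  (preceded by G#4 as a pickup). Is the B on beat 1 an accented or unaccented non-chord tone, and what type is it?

Accented appoggiatura.

The harmony at that moment is C augmented triad (C, E, G#); B3 is not a chord tone.
It is approached by leap down from G#4 and left by step up to C4.
Leap in, step out — an appoggiatura.
It falls on the downbeat, so it is accented.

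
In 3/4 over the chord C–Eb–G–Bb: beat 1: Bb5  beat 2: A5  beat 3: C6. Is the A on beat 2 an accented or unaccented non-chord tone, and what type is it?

Unaccented escape tone.

The harmony at that moment is C minor seventh chord (C, Eb, G, Bb); A5 is not a chord tone.
It is approached by step down from Bb5 and left by leap up to C6.
Step in, leap out — an escape tone.
It falls on a weak beat, so it is unaccented.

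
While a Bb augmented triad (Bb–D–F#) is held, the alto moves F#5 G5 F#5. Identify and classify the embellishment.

The harmony at that moment is Bb augmented triad (Bb, D, F#); G5 is not a chord tone.
It is approached by step up from F#5 and left by step down to F#5.
Step away and step back to the same note — a neighbor tone (upper neighbor).

G5 is a neighbor tone.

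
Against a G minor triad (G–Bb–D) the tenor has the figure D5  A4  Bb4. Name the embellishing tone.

The harmony at that moment is G minor triad (G, Bb, D); A4 is not a chord tone.
It is approached by leap down from D5 and left by step up to Bb4.
Leap in, step out — an appoggiatura.

A4 is an appoggiatura.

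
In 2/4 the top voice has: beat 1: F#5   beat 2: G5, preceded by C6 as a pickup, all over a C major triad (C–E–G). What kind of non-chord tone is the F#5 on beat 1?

The harmony at that moment is C major triad (C, E, G); F#5 is not a chord tone.
It is approached by leap down from C6 and left by step up to G5.
Leap in, step out, metrically accented — an appoggiatura.

Appoggiatura.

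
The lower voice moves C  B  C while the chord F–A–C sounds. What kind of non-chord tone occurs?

The harmony at that moment is F major triad (F, A, C); B is not a chord tone.
It is approached by step down from C and left by step up to C.
Step away and step back to the same note — a neighbor tone (lower neighbor).

B is a neighbor tone.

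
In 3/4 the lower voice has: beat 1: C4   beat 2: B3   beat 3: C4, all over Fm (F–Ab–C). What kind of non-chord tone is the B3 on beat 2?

The harmony at that moment is F minor triad (F, Ab, C); B3 is not a chord tone.
It is approached by step down from C4 and left by step up to C4.
Step away and step back to the same note — a neighbor tone (lower neighbor).

Lower neighbor tone.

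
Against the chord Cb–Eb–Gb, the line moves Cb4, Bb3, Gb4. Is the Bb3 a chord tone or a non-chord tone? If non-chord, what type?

Non-chord tone — an escape tone.

The harmony at that moment is Cb major triad (Cb, Eb, Gb); Bb3 is not a chord tone.
It is approached by step down from Cb4 and left by leap up to Gb4.
Step in, leap out — an escape tone.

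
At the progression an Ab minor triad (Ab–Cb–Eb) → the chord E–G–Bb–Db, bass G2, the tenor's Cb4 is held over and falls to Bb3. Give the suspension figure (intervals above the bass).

4–3 suspension.

At the second chord the bass is G2. The suspended Cb4 lies a fourth above the bass; after resolving down by step to Bb3, the interval above the bass becomes a third.
Suspension figures are named by those two intervals: 4–3.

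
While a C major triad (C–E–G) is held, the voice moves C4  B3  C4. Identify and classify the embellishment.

B3 is a neighbor tone.

The harmony at that moment is C major triad (C, E, G); B3 is not a chord tone.
It is approached by step down from C4 and left by step up to C4.
Step away and step back to the same note — a neighbor tone (lower neighbor).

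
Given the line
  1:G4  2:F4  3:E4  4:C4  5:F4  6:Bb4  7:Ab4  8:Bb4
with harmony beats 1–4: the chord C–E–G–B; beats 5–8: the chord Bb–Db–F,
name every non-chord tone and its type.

The harmony at that moment is C major seventh chord (C, E, G, B); F4 is not a chord tone.
It is approached by step down from G4 and left by step down to E4.
Step in, step out in the same direction — a passing tone.
The harmony at that moment is Bb minor triad (Bb, Db, F); Ab4 is not a chord tone.
It is approached by step down from Bb4 and left by step up to Bb4.
Step away and step back to the same note — a neighbor tone (lower neighbor).

F4 (beat 2) — passing tone; Ab4 (beat 7) — neighbor tone.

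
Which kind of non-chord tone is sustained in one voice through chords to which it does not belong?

Pedal tone.

Approach: none. Departure: none — a single pitch is sustained while the chords change around it, passing through harmonies that do not contain it.
No melodic motion at all; the dissonance is created entirely by the moving harmonies against the stationary note — a pedal tone (pedal point).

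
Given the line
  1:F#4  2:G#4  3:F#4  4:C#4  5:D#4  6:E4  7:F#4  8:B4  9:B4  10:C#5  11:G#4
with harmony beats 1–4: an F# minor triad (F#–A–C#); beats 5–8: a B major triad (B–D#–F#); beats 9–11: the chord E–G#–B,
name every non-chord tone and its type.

G#4 (beat 2) — neighbor tone; E4 (beat 6) — passing tone; C#5 (beat 10) — escape tone.

The harmony at that moment is F# minor triad (F#, A, C#); G#4 is not a chord tone.
It is approached by step up from F#4 and left by step down to F#4.
Step away and step back to the same note — a neighbor tone (upper neighbor).
The harmony at that moment is B major triad (B, D#, F#); E4 is not a chord tone.
It is approached by step up from D#4 and left by step up to F#4.
Step in, step out in the same direction — a passing tone.
The harmony at that moment is E major triad (E, G#, B); C#5 is not a chord tone.
It is approached by step up from B4 and left by leap down to G#4.
Step in, leap out — an escape tone.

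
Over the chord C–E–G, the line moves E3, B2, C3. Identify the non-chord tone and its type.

The harmony at that moment is C major triad (C, E, G); B2 is not a chord tone.
It is approached by leap down from E3 and left by step up to C3.
Leap in, step out — an appoggiatura.

B2 is an appoggiatura.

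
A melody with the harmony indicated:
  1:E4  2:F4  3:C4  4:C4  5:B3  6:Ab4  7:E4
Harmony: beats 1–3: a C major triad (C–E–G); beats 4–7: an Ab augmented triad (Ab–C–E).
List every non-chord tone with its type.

The harmony at that moment is C major triad (C, E, G); F4 is not a chord tone.
It is approached by step up from E4 and left by leap down to C4.
Step in, leap out — an escape tone.
The harmony at that moment is Ab augmented triad (Ab, C, E); B3 is not a chord tone.
It is approached by step down from C4 and left by leap up to Ab4.
Step in, leap out — an escape tone.

F4 (beat 2) — escape tone; B3 (beat 5) — escape tone.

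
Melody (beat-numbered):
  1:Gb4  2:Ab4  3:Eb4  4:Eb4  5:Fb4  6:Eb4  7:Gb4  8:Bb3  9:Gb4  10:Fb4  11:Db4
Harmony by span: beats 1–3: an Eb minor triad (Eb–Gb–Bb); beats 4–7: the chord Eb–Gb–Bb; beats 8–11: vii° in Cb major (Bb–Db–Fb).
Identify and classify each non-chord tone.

The harmony at that moment is Eb minor triad (Eb, Gb, Bb); Ab4 is not a chord tone.
It is approached by step up from Gb4 and left by leap down to Eb4.
Step in, leap out — an escape tone.
The harmony at that moment is Eb minor triad (Eb, Gb, Bb); Fb4 is not a chord tone.
It is approached by step up from Eb4 and left by step down to Eb4.
Step away and step back to the same note — a neighbor tone (upper neighbor).
The harmony at that moment is Bb diminished triad (Bb, Db, Fb); Gb4 is not a chord tone.
It is approached by leap up from Bb3 and left by step down to Fb4.
Leap in, step out — an appoggiatura.

Ab4 (beat 2) — escape tone; Fb4 (beat 5) — neighbor tone; Gb4 (beat 9) — appoggiatura.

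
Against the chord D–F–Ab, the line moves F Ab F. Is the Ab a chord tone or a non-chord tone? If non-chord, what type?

Chord tone (the fifth of D diminished triad).

D diminished triad contains D, F, Ab; Ab is the fifth, so it is a chord tone.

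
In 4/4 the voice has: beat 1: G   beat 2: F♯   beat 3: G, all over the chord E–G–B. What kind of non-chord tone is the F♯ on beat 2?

Lower neighbor tone.

The harmony at that moment is E minor triad (E, G, B); F♯ is not a chord tone.
It is approached by step down from G and left by step up to G.
Step away and step back to the same note — a neighbor tone (lower neighbor).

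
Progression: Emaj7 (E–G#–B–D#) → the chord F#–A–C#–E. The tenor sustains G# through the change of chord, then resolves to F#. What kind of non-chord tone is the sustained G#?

The harmony at that moment is F# minor seventh chord (F#, A, C#, E); G# is not a chord tone.
It is held over (the same pitch as the preceding G#) and left by step down to F#.
Held over from the previous chord and resolving down by step — a suspension.

G# is a suspension.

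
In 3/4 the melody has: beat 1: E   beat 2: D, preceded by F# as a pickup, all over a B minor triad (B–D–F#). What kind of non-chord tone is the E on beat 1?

Passing tone.

The harmony at that moment is B minor triad (B, D, F#); E is not a chord tone.
It is approached by step down from F# and left by step down to D.
Step in, step out in the same direction — a passing tone.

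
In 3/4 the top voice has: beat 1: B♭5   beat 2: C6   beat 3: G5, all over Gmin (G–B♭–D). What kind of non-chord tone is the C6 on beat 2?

The harmony at that moment is G minor triad (G, B♭, D); C6 is not a chord tone.
It is approached by step up from B♭5 and left by leap down to G5.
Step in, leap out, on a weak beat — an escape tone.

Escape tone.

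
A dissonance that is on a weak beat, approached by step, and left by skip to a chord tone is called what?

Escape tone.

Approach: by step. Departure: by leap. Metric position: weak.
Step in, leap out, from a weak position — an escape tone (échappée). (It is the mirror image of the appoggiatura, which leaps in and steps out on a strong beat.)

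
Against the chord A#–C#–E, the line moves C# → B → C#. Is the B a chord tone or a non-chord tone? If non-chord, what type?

The harmony at that moment is A# diminished triad (A#, C#, E); B is not a chord tone.
It is approached by step down from C# and left by step up to C#.
Step away and step back to the same note — a neighbor tone (lower neighbor).

Non-chord tone — a neighbor tone.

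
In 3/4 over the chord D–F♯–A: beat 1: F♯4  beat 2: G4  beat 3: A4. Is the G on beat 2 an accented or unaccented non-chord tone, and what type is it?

The harmony at that moment is D major triad (D, F♯, A); G4 is not a chord tone.
It is approached by step up from F♯4 and left by step up to A4.
Step in, step out in the same direction — a passing tone.
It falls on a weak beat, so it is unaccented.

Unaccented passing tone.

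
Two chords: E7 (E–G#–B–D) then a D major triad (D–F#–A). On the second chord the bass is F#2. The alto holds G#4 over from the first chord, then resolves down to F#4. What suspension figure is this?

9–8 suspension.

At the second chord the bass is F#2. The suspended G#4 lies a ninth above the bass; after resolving down by step to F#4, the interval above the bass becomes an octave.
Suspension figures are named by those two intervals: 9–8.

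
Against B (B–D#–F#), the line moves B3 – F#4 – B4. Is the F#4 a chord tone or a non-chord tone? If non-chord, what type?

B major triad contains B, D#, F#; F# is the fifth, so it is a chord tone.

Chord tone (the fifth of B major triad).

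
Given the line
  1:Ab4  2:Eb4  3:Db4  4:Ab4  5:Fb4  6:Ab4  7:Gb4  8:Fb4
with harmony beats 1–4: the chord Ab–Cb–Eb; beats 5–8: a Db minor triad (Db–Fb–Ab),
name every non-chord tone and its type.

Db4 (beat 3) — escape tone; Gb4 (beat 7) — passing tone.

The harmony at that moment is Ab minor triad (Ab, Cb, Eb); Db4 is not a chord tone.
It is approached by step down from Eb4 and left by leap up to Ab4.
Step in, leap out — an escape tone.
The harmony at that moment is Db minor triad (Db, Fb, Ab); Gb4 is not a chord tone.
It is approached by step down from Ab4 and left by step down to Fb4.
Step in, step out in the same direction — a passing tone.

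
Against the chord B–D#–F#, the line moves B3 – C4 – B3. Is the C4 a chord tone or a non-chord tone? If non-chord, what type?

Non-chord tone — a neighbor tone.

The harmony at that moment is B major triad (B, D#, F#); C4 is not a chord tone.
It is approached by step up from B3 and left by step down to B3.
Step away and step back to the same note — a neighbor tone (upper neighbor).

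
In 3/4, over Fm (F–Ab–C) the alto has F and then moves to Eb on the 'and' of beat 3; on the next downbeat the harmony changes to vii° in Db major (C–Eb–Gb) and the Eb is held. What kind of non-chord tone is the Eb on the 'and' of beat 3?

Anticipation.

The harmony at that moment is F minor triad (F, Ab, C); Eb is not a chord tone.
It is approached by step down from F and then sustained as the same pitch into the next harmony.
Arriving early and becoming a chord tone when the harmony changes — an anticipation.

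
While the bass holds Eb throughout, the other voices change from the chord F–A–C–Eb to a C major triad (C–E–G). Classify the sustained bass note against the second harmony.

The harmony at that moment is C major triad (C, E, G); Eb is not a chord tone.
It is held over (the same pitch as the preceding Eb) and then sustained as the same pitch into the next harmony.
Sustained through a change of harmony — a pedal tone.

Pedal tone (pedal point).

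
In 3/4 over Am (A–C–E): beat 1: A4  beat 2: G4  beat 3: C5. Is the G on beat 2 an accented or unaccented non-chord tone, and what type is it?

Unaccented escape tone.

The harmony at that moment is A minor triad (A, C, E); G4 is not a chord tone.
It is approached by step down from A4 and left by leap up to C5.
Step in, leap out — an escape tone.
It falls on a weak beat, so it is unaccented.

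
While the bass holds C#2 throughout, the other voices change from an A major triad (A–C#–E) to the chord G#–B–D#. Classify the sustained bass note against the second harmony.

The harmony at that moment is G# minor triad (G#, B, D#); C#2 is not a chord tone.
It is held over (the same pitch as the preceding C#2) and then sustained as the same pitch into the next harmony.
Sustained through a change of harmony — a pedal tone.

Pedal tone (pedal point).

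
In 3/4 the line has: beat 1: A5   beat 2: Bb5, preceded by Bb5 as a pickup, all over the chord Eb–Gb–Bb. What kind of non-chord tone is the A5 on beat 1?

The harmony at that moment is Eb minor triad (Eb, Gb, Bb); A5 is not a chord tone.
It is approached by step down from Bb5 and left by step up to Bb5.
Step away and step back to the same note — a neighbor tone (lower neighbor).

Lower neighbor tone.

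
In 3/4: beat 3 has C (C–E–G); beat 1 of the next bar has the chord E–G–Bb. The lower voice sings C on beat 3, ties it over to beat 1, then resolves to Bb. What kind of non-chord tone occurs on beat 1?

The harmony at that moment is E diminished triad (E, G, Bb); C is not a chord tone.
It is held over (the same pitch as the preceding C) and left by step down to Bb.
Held over from the previous chord and resolving down by step — a suspension.

Suspension.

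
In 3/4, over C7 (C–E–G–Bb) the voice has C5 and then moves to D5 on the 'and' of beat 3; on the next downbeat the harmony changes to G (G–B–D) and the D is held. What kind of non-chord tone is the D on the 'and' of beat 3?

The harmony at that moment is C dominant seventh chord (C, E, G, Bb); D5 is not a chord tone.
It is approached by step up from C5 and then sustained as the same pitch into the next harmony.
Arriving early and becoming a chord tone when the harmony changes — an anticipation.

Anticipation.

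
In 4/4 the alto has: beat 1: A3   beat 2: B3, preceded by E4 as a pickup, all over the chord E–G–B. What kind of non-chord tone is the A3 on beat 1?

Appoggiatura.

The harmony at that moment is E minor triad (E, G, B); A3 is not a chord tone.
It is approached by leap down from E4 and left by step up to B3.
Leap in, step out, metrically accented — an appoggiatura.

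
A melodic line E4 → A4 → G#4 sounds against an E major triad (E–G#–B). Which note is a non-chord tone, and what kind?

The harmony at that moment is E major triad (E, G#, B); A4 is not a chord tone.
It is approached by leap up from E4 and left by step down to G#4.
Leap in, step out — an appoggiatura.

A4 is an appoggiatura.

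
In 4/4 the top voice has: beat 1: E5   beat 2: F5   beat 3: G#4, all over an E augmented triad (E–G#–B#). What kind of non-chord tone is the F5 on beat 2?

Escape tone.

The harmony at that moment is E augmented triad (E, G#, B#); F5 is not a chord tone.
It is approached by step up from E5 and left by leap down to G#4.
Step in, leap out, on a weak beat — an escape tone.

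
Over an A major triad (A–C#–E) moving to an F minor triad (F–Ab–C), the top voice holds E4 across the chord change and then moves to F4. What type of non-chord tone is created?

E4 is a retardation.

The harmony at that moment is F minor triad (F, Ab, C); E4 is not a chord tone.
It is held over (the same pitch as the preceding E4) and left by step up to F4.
Held over from the previous chord and resolving up by step — a retardation.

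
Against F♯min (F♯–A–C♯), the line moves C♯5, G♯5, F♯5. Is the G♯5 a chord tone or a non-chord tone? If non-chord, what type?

The harmony at that moment is F♯ minor triad (F♯, A, C♯); G♯5 is not a chord tone.
It is approached by leap up from C♯5 and left by step down to F♯5.
Leap in, step out — an appoggiatura.

Non-chord tone — an appoggiatura.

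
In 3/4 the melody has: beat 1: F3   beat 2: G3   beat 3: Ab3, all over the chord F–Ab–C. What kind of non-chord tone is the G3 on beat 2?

Passing tone.

The harmony at that moment is F minor triad (F, Ab, C); G3 is not a chord tone.
It is approached by step up from F3 and left by step up to Ab3.
Step in, step out in the same direction — a passing tone.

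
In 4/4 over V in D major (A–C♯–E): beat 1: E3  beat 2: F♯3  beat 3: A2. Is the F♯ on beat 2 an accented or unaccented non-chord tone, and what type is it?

The harmony at that moment is A major triad (A, C♯, E); F♯3 is not a chord tone.
It is approached by step up from E3 and left by leap down to A2.
Step in, leap out — an escape tone.
It falls on a weak beat, so it is unaccented.

Unaccented escape tone.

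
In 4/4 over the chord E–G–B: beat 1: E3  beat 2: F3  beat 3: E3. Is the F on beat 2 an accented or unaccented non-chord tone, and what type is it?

Unaccented neighbor tone.

The harmony at that moment is E minor triad (E, G, B); F3 is not a chord tone.
It is approached by step up from E3 and left by step down to E3.
Step away and step back to the same note — a neighbor tone (upper neighbor).
It falls on a weak beat, so it is unaccented.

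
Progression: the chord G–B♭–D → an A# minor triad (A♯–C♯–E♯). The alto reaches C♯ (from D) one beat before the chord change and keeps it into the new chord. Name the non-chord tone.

C♯ is an anticipation.

The harmony at that moment is G minor triad (G, B♭, D); C♯ is not a chord tone.
It is approached by step down from D and then sustained as the same pitch into the next harmony.
Arriving early and becoming a chord tone when the harmony changes — an anticipation.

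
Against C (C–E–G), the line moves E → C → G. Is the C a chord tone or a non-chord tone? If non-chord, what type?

C major triad contains C, E, G; C is the root, so it is a chord tone.

Chord tone (the root of C major triad).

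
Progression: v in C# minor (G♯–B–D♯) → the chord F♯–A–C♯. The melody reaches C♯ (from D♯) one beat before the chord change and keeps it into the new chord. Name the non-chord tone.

The harmony at that moment is G♯ minor triad (G♯, B, D♯); C♯ is not a chord tone.
It is approached by step down from D♯ and then sustained as the same pitch into the next harmony.
Arriving early and becoming a chord tone when the harmony changes — an anticipation.

C♯ is an anticipation.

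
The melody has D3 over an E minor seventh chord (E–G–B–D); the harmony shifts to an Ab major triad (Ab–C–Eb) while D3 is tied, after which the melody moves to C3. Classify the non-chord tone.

The harmony at that moment is Ab major triad (Ab, C, Eb); D3 is not a chord tone.
It is held over (the same pitch as the preceding D3) and left by step down to C3.
Held over from the previous chord and resolving down by step — a suspension.

D3 is a suspension.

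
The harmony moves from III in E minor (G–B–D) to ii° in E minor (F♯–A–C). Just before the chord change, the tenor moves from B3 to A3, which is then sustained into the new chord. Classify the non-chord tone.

The harmony at that moment is G major triad (G, B, D); A3 is not a chord tone.
It is approached by step down from B3 and then sustained as the same pitch into the next harmony.
Arriving early and becoming a chord tone when the harmony changes — an anticipation.

A3 is an anticipation.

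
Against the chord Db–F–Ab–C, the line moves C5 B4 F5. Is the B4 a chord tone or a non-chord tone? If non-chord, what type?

The harmony at that moment is Db major seventh chord (Db, F, Ab, C); B4 is not a chord tone.
It is approached by step down from C5 and left by leap up to F5.
Step in, leap out — an escape tone.

Non-chord tone — an escape tone.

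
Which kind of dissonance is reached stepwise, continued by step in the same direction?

Approach: by step. Departure: by step, continuing in the same direction.
Stepwise on both sides with no change of direction means the note fills in the space between two different chord tones — a passing tone. (Had it turned back to its starting note it would be a neighbor tone instead.)

Passing tone.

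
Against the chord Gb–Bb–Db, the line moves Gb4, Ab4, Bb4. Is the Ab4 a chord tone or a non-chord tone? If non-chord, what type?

Non-chord tone — a passing tone.

The harmony at that moment is Gb major triad (Gb, Bb, Db); Ab4 is not a chord tone.
It is approached by step up from Gb4 and left by step up to Bb4.
Step in, step out in the same direction — a passing tone.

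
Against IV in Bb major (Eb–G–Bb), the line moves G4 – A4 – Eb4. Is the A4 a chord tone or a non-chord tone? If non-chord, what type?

Non-chord tone — an escape tone.

The harmony at that moment is Eb major triad (Eb, G, Bb); A4 is not a chord tone.
It is approached by step up from G4 and left by leap down to Eb4.
Step in, leap out — an escape tone.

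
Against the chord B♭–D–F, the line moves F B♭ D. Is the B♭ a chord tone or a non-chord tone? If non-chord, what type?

Bb major triad contains B♭, D, F; B♭ is the root, so it is a chord tone.

Chord tone (the root of Bb major triad).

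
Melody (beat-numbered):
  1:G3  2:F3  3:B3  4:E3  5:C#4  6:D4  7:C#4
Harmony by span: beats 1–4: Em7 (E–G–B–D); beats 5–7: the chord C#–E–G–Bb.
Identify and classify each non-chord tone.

The harmony at that moment is E minor seventh chord (E, G, B, D); F3 is not a chord tone.
It is approached by step down from G3 and left by leap up to B3.
Step in, leap out — an escape tone.
The harmony at that moment is C# diminished seventh chord (C#, E, G, Bb); D4 is not a chord tone.
It is approached by step up from C#4 and left by step down to C#4.
Step away and step back to the same note — a neighbor tone (upper neighbor).

F3 (beat 2) — escape tone; D4 (beat 6) — neighbor tone.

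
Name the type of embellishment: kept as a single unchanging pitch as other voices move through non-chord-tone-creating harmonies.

Pedal tone.

Approach: none. Departure: none — a single pitch is sustained while the chords change around it, passing through harmonies that do not contain it.
No melodic motion at all; the dissonance is created entirely by the moving harmonies against the stationary note — a pedal tone (pedal point).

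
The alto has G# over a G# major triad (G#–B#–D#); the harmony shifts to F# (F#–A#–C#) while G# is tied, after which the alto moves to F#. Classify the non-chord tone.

The harmony at that moment is F# major triad (F#, A#, C#); G# is not a chord tone.
It is held over (the same pitch as the preceding G#) and left by step down to F#.
Held over from the previous chord and resolving down by step — a suspension.

G# is a suspension.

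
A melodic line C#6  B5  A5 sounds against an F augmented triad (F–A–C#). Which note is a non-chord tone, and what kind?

The harmony at that moment is F augmented triad (F, A, C#); B5 is not a chord tone.
It is approached by step down from C#6 and left by step down to A5.
Step in, step out in the same direction — a passing tone.

B5 is a passing tone.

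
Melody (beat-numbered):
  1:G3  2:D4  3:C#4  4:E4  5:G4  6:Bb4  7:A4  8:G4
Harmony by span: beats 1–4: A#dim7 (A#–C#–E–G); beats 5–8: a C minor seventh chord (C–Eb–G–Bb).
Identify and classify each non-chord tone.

D4 (beat 2) — appoggiatura; A4 (beat 7) — passing tone.

The harmony at that moment is A# diminished seventh chord (A#, C#, E, G); D4 is not a chord tone.
It is approached by leap up from G3 and left by step down to C#4.
Leap in, step out — an appoggiatura.
The harmony at that moment is C minor seventh chord (C, Eb, G, Bb); A4 is not a chord tone.
It is approached by step down from Bb4 and left by step down to G4.
Step in, step out in the same direction — a passing tone.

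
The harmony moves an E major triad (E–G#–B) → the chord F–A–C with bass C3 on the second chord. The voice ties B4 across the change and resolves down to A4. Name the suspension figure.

7–6 suspension.

At the second chord the bass is C3. The suspended B4 lies a seventh above the bass; after resolving down by step to A4, the interval above the bass becomes a sixth.
Suspension figures are named by those two intervals: 7–6.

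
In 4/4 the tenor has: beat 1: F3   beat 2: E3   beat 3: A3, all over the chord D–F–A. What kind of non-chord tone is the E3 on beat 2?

The harmony at that moment is D minor triad (D, F, A); E3 is not a chord tone.
It is approached by step down from F3 and left by leap up to A3.
Step in, leap out, on a weak beat — an escape tone.

Escape tone.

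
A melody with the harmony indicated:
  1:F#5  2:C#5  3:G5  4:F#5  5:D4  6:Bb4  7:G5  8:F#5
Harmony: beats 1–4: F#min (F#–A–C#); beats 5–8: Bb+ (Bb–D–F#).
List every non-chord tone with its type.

The harmony at that moment is F# minor triad (F#, A, C#); G5 is not a chord tone.
It is approached by leap up from C#5 and left by step down to F#5.
Leap in, step out — an appoggiatura.
The harmony at that moment is Bb augmented triad (Bb, D, F#); G5 is not a chord tone.
It is approached by leap up from Bb4 and left by step down to F#5.
Leap in, step out — an appoggiatura.

G5 (beat 3) — appoggiatura; G5 (beat 7) — appoggiatura.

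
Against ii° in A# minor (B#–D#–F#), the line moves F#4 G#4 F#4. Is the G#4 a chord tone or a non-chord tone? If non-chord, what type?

Non-chord tone — a neighbor tone.

The harmony at that moment is B# diminished triad (B#, D#, F#); G#4 is not a chord tone.
It is approached by step up from F#4 and left by step down to F#4.
Step away and step back to the same note — a neighbor tone (upper neighbor).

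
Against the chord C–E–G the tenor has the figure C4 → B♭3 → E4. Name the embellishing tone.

B♭3 is an escape tone.

The harmony at that moment is C major triad (C, E, G); B♭3 is not a chord tone.
It is approached by step down from C4 and left by leap up to E4.
Step in, leap out — an escape tone.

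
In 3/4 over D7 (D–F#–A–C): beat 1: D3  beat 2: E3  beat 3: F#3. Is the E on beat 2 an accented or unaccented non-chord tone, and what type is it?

Unaccented passing tone.

The harmony at that moment is D dominant seventh chord (D, F#, A, C); E3 is not a chord tone.
It is approached by step up from D3 and left by step up to F#3.
Step in, step out in the same direction — a passing tone.
It falls on a weak beat, so it is unaccented.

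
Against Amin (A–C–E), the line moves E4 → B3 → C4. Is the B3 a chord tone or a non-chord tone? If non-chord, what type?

The harmony at that moment is A minor triad (A, C, E); B3 is not a chord tone.
It is approached by leap down from E4 and left by step up to C4.
Leap in, step out — an appoggiatura.

Non-chord tone — an appoggiatura.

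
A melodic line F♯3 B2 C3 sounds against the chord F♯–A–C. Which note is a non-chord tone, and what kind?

B2 is an appoggiatura.

The harmony at that moment is F♯ diminished triad (F♯, A, C); B2 is not a chord tone.
It is approached by leap down from F♯3 and left by step up to C3.
Leap in, step out — an appoggiatura.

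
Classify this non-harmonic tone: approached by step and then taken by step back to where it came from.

Approach: by step. Departure: by step in the opposite direction, back to the starting pitch.
Stepwise on both sides but reversing to return to the same chord tone — a neighbor tone. (Had it continued onward in the same direction it would be a passing tone instead.)

Neighbor tone.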